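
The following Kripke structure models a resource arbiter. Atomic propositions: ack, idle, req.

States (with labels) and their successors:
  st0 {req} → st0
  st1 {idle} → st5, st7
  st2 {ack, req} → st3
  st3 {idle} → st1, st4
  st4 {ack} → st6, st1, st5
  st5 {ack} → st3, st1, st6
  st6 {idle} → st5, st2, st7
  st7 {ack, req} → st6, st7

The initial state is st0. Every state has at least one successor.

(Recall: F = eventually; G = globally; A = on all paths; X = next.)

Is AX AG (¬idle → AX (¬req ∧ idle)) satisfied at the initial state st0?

No

States satisfying AG (¬idle → AX (¬req ∧ idle)): ∅.
States satisfying AX AG (¬idle → AX (¬req ∧ idle)): ∅.
st0 ∉ Sat(AX AG (¬idle → AX (¬req ∧ idle))).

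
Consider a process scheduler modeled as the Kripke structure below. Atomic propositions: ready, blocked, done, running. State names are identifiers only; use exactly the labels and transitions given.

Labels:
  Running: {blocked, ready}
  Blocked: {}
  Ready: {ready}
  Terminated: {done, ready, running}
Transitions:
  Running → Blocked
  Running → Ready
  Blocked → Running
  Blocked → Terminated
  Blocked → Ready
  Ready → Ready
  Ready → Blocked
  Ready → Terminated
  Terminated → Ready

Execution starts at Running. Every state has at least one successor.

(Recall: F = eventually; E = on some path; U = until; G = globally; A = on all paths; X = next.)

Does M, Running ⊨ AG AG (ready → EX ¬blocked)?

States satisfying AG (ready → EX ¬blocked): {Running, Blocked, Ready, Terminated}.
States satisfying AG AG (ready → EX ¬blocked): {Running, Blocked, Ready, Terminated}.
Every state reachable from Running satisfies AG (ready → EX ¬blocked).
Running ∈ Sat(AG AG (ready → EX ¬blocked)).

Yes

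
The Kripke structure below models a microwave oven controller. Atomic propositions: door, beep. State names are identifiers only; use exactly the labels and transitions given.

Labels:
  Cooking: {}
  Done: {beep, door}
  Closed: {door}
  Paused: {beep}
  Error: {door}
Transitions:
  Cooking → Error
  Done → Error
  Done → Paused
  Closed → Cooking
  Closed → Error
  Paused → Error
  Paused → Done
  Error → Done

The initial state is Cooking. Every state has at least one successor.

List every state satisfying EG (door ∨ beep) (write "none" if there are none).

States satisfying door ∨ beep: {Done, Closed, Paused, Error}.
States satisfying EG (door ∨ beep): {Done, Closed, Paused, Error}.

{Done, Closed, Paused, Error}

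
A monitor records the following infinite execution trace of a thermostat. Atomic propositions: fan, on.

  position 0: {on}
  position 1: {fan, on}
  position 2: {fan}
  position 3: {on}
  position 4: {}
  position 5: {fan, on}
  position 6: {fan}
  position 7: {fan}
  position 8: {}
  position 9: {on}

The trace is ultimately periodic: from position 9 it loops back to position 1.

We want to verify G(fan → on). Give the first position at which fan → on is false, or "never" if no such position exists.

Check fan → on at each position in order: 0 ✓, 1 ✓.
At position 2 the labels are {fan}, so fan → on is false there. This is the first violation.

2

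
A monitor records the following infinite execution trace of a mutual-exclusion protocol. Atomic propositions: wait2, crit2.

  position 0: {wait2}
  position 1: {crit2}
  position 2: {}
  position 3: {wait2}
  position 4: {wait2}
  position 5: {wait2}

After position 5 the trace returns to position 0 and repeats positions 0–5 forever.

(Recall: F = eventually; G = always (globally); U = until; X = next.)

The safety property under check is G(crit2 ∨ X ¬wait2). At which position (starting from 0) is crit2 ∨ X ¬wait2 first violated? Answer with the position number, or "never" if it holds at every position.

2

Check crit2 ∨ X ¬wait2 at each position in order: 0 ✓, 1 ✓.
At position 2 the labels are {} and the next position 3 has {wait2}, so crit2 ∨ X ¬wait2 is false there. This is the first violation.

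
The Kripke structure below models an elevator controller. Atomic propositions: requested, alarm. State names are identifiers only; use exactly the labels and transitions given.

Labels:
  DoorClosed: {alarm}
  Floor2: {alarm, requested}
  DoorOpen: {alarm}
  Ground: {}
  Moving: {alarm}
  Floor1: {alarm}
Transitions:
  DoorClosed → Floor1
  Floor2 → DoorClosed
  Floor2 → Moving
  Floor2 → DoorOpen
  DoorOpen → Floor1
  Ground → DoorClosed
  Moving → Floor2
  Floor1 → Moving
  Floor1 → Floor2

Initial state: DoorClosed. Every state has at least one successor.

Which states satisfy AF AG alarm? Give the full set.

States satisfying AG alarm: {DoorClosed, Floor2, DoorOpen, Moving, Floor1}.
States satisfying AF AG alarm: {DoorClosed, Floor2, DoorOpen, Ground, Moving, Floor1}.

{DoorClosed, Floor2, DoorOpen, Ground, Moving, Floor1}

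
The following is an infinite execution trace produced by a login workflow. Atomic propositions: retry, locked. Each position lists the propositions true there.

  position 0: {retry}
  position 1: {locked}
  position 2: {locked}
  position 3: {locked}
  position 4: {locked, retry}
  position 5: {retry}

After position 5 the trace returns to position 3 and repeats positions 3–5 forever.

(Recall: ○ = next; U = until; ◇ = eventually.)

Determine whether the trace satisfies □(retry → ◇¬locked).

Holds

retry → ◇¬locked holds at every position 0..5, and those are all positions ever visited, so □(retry → ◇¬locked) holds.
Positions where retry holds: 0, 4, 5.
Check ◇¬locked at each: 0→ok, 4→ok, 5→ok.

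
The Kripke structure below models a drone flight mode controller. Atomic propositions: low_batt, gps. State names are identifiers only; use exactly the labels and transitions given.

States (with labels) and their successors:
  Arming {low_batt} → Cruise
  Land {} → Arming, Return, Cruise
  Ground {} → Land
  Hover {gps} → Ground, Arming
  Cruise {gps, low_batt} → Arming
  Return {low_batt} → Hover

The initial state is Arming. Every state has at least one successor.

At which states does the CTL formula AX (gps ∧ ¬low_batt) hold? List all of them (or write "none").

States satisfying gps ∧ ¬low_batt: {Hover}.
States satisfying AX (gps ∧ ¬low_batt): {Return}.

{Return}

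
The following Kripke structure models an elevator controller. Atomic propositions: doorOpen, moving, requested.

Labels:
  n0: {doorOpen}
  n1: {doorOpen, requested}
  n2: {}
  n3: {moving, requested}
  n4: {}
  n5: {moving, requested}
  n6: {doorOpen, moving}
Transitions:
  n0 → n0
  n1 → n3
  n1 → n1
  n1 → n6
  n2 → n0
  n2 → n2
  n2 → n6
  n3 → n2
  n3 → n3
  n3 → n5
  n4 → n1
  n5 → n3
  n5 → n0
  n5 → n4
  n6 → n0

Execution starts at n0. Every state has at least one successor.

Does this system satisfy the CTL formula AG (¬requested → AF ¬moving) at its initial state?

Holds

States satisfying ¬requested → AF ¬moving: {n0, n1, n2, n3, n4, n5, n6}.
States satisfying AG (¬requested → AF ¬moving): {n0, n1, n2, n3, n4, n5, n6}.
Every state reachable from n0 satisfies ¬requested → AF ¬moving.
n0 ∈ Sat(AG (¬requested → AF ¬moving)).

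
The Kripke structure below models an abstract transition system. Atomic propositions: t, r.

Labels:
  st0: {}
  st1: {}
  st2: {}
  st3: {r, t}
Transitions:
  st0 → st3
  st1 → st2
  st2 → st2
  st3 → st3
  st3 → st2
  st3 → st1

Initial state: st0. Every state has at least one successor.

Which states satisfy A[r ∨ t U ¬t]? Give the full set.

States satisfying r ∨ t: {st3}.
States satisfying ¬t: {st0, st1, st2}.
States satisfying A[r ∨ t U ¬t]: {st0, st1, st2}.

{st0, st1, st2}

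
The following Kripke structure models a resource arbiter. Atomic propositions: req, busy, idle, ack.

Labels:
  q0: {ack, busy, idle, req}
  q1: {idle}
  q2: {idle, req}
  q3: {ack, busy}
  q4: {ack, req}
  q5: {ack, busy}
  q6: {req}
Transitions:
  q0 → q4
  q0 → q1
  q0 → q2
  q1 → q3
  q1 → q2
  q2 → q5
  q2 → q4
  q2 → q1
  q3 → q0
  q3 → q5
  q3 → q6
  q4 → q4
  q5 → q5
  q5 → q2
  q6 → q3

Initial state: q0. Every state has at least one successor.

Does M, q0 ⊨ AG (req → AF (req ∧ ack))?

States satisfying req → AF (req ∧ ack): {q0, q1, q3, q4, q5}.
States satisfying AG (req → AF (req ∧ ack)): {q4}.
q2 is reachable from q0 and violates req → AF (req ∧ ack), so AG fails at q0.
q0 ∉ Sat(AG (req → AF (req ∧ ack))).

Violated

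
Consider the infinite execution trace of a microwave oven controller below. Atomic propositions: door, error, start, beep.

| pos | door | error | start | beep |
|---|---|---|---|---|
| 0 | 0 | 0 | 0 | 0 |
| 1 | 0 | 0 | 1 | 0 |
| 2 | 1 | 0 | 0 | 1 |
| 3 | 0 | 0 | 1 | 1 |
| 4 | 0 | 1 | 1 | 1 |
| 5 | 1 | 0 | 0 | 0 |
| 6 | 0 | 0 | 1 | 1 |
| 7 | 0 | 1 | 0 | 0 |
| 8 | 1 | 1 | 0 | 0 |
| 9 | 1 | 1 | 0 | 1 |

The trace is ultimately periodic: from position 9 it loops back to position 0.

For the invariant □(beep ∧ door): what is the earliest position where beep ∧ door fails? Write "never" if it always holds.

At position 0 the labels are {}, so beep ∧ door is false there. This is the first violation.

0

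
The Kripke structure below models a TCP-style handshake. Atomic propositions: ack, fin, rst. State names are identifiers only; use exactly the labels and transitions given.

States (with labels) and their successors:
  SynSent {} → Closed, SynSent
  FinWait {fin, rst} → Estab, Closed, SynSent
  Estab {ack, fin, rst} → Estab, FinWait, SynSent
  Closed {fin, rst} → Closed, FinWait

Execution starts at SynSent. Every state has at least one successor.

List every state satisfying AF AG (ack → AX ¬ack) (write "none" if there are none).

States satisfying AG (ack → AX ¬ack): ∅.
States satisfying AF AG (ack → AX ¬ack): ∅.

none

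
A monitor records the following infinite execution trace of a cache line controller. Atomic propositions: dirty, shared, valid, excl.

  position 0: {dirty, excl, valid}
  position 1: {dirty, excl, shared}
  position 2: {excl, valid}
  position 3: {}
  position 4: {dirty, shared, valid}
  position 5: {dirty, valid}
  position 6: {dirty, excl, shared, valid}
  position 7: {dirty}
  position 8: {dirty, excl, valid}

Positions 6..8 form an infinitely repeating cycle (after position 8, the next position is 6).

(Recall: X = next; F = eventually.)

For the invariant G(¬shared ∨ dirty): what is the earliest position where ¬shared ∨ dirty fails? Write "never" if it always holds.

never

¬shared ∨ dirty holds at every position 0..8, and those are all the positions the trace ever visits, so the invariant G(¬shared ∨ dirty) is never violated.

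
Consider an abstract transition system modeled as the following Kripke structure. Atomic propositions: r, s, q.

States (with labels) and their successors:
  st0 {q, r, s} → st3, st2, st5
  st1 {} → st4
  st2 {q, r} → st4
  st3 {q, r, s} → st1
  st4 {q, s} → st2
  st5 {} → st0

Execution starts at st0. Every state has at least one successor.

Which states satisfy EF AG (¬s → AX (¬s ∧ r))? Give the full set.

States satisfying AG (¬s → AX (¬s ∧ r)): ∅.
States satisfying EF AG (¬s → AX (¬s ∧ r)): ∅.

none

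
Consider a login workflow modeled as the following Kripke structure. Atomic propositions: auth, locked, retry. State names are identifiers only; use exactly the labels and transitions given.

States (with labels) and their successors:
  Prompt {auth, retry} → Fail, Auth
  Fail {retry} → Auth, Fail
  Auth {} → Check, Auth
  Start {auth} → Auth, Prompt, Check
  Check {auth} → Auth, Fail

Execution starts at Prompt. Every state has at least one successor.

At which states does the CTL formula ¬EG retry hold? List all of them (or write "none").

States satisfying retry: {Prompt, Fail}.
States satisfying EG retry: {Prompt, Fail}.
States satisfying ¬EG retry: {Auth, Start, Check}.

{Auth, Start, Check}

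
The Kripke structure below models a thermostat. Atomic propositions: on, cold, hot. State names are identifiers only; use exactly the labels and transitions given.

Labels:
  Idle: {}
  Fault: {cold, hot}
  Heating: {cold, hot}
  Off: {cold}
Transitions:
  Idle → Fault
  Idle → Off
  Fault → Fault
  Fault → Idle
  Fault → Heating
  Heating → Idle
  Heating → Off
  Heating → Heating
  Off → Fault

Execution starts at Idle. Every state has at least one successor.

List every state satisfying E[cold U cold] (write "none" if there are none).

{Fault, Heating, Off}

States satisfying cold: {Fault, Heating, Off}.
States satisfying E[cold U cold]: {Fault, Heating, Off}.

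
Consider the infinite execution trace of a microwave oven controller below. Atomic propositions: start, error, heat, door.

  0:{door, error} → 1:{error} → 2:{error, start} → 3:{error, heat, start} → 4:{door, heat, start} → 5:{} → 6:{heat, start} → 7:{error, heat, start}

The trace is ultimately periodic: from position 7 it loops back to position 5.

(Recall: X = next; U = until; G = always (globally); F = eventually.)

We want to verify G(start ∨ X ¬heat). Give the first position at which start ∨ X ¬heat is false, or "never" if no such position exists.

Check start ∨ X ¬heat at each position in order: 0 ✓, 1 ✓, 2 ✓, 3 ✓, 4 ✓.
At position 5 the labels are {} and the next position 6 has {heat, start}, so start ∨ X ¬heat is false there. This is the first violation.

5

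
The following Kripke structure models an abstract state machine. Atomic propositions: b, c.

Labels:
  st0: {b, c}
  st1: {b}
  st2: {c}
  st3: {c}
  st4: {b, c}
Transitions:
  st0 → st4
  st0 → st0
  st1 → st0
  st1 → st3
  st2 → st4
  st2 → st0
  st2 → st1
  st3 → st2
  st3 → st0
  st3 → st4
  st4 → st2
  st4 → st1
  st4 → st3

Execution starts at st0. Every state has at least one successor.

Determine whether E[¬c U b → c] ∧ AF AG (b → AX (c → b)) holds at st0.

Violated

States satisfying ¬c: {st1}.
States satisfying b → c: {st0, st2, st3, st4}.
States satisfying E[¬c U b → c]: {st0, st1, st2, st3, st4}.
States satisfying AG (b → AX (c → b)): ∅.
States satisfying AF AG (b → AX (c → b)): ∅.
States satisfying E[¬c U b → c] ∧ AF AG (b → AX (c → b)): ∅.
st0 ∉ Sat(E[¬c U b → c] ∧ AF AG (b → AX (c → b))).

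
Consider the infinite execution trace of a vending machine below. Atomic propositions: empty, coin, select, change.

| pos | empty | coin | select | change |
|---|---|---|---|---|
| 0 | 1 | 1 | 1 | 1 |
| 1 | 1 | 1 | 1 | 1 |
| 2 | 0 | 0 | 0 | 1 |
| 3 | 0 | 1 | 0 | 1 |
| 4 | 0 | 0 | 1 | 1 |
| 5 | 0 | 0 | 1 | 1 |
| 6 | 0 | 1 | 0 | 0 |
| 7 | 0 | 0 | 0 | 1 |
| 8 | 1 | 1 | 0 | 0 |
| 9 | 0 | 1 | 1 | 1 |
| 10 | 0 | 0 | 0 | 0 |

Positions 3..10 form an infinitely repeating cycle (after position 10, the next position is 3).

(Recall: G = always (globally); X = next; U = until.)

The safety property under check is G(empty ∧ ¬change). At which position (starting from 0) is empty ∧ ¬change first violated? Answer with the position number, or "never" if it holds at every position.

0

At position 0 the labels are {change, coin, empty, select}, so empty ∧ ¬change is false there. This is the first violation.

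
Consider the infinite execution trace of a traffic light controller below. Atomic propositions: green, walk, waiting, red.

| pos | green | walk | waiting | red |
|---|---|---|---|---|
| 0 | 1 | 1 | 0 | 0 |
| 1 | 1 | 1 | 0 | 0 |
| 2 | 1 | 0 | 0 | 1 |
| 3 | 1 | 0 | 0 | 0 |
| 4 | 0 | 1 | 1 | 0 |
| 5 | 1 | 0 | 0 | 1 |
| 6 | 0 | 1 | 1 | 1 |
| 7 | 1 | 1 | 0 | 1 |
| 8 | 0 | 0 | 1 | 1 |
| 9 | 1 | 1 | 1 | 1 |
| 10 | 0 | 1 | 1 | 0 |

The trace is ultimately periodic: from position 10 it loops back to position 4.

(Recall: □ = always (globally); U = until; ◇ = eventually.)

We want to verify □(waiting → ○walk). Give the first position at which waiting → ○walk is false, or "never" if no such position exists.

4

Check waiting → ○walk at each position in order: 0 ✓, 1 ✓, 2 ✓, 3 ✓.
At position 4 the labels are {waiting, walk} and the next position 5 has {green, red}, so waiting → ○walk is false there. This is the first violation.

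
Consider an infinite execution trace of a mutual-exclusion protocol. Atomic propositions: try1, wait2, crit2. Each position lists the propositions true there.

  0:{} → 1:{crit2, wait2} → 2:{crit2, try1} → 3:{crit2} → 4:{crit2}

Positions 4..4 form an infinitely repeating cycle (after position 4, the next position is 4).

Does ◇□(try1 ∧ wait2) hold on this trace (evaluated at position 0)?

□(try1 ∧ wait2) is false at every position 0..4, so it never becomes true and ◇□(try1 ∧ wait2) fails.

No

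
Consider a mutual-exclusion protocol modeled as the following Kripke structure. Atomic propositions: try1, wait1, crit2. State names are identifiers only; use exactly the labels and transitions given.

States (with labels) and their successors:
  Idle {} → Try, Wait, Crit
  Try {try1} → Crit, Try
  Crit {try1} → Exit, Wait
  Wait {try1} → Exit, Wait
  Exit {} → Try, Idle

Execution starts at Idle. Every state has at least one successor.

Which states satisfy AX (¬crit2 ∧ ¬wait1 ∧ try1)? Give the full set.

States satisfying ¬crit2 ∧ ¬wait1 ∧ try1: {Try, Crit, Wait}.
States satisfying AX (¬crit2 ∧ ¬wait1 ∧ try1): {Idle, Try}.

{Idle, Try}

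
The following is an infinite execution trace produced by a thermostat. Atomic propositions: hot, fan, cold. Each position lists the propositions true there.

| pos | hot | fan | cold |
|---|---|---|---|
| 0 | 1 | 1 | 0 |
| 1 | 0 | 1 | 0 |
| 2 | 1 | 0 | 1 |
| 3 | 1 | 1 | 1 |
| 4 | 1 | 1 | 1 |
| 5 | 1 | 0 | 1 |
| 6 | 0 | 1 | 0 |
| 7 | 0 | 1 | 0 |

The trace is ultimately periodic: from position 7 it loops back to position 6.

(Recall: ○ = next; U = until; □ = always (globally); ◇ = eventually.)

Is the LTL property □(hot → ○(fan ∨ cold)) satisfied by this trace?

hot → ○(fan ∨ cold) holds at every position 0..7, and those are all positions ever visited, so □(hot → ○(fan ∨ cold)) holds.
Positions where hot holds: 0, 2, 3, 4, 5.
Check ○(fan ∨ cold) at each: 0→ok, 2→ok, 3→ok, 4→ok, 5→ok.

Holds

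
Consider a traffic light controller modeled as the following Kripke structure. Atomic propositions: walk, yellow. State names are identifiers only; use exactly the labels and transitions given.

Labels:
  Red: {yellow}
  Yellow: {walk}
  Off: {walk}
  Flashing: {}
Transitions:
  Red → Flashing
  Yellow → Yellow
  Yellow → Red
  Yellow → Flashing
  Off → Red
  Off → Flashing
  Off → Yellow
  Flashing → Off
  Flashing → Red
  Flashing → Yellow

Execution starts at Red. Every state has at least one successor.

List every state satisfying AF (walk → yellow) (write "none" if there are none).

States satisfying walk → yellow: {Red, Flashing}.
States satisfying AF (walk → yellow): {Red, Flashing}.

{Red, Flashing}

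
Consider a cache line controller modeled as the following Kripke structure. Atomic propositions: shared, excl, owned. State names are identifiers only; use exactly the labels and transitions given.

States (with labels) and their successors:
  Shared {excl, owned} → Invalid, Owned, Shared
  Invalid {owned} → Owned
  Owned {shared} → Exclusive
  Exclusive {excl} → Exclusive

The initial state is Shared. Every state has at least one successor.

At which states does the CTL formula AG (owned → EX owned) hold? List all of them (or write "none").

States satisfying owned → EX owned: {Shared, Owned, Exclusive}.
States satisfying AG (owned → EX owned): {Owned, Exclusive}.

{Owned, Exclusive}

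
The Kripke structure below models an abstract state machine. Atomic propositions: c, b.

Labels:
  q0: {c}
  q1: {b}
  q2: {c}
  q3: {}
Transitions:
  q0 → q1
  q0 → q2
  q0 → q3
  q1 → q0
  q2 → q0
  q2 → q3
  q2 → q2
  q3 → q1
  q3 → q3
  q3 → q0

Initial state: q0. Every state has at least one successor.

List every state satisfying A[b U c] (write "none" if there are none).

{q0, q1, q2}

States satisfying b: {q1}.
States satisfying c: {q0, q2}.
States satisfying A[b U c]: {q0, q1, q2}.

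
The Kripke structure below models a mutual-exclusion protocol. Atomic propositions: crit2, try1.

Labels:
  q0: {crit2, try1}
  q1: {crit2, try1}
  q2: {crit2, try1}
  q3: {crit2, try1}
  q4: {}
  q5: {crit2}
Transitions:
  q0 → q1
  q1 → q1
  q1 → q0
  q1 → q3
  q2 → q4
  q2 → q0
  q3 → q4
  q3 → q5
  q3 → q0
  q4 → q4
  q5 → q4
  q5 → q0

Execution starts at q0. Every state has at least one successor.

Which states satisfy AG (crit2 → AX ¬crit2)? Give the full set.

{q4}

States satisfying crit2 → AX ¬crit2: {q4}.
States satisfying AG (crit2 → AX ¬crit2): {q4}.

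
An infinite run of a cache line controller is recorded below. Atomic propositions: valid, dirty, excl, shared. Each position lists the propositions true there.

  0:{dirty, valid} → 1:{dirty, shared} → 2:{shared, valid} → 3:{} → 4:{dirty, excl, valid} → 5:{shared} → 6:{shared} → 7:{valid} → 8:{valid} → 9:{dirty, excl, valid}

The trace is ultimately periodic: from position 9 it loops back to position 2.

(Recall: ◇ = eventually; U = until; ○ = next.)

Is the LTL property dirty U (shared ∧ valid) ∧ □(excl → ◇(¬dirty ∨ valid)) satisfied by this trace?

Walking from position 0: shared ∧ valid first holds at position 2, and dirty holds at every earlier position along the way, so dirty U (shared ∧ valid) holds.
excl → ◇(¬dirty ∨ valid) holds at every position 0..9, and those are all positions ever visited, so □(excl → ◇(¬dirty ∨ valid)) holds.
Positions where excl holds: 4, 9.
Check ◇(¬dirty ∨ valid) at each: 4→ok, 9→ok.
At position 0: dirty U (shared ∧ valid) is true; □(excl → ◇(¬dirty ∨ valid)) is true; so dirty U (shared ∧ valid) ∧ □(excl → ◇(¬dirty ∨ valid)) is true.

Yes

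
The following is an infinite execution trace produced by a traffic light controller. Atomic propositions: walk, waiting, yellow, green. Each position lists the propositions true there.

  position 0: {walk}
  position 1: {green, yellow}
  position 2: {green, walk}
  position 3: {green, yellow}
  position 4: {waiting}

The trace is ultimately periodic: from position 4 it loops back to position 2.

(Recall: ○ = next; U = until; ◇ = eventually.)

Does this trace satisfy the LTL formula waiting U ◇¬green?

Walking from position 0: ◇¬green first holds at position 0, and waiting holds at every earlier position along the way, so waiting U ◇¬green holds.

Holds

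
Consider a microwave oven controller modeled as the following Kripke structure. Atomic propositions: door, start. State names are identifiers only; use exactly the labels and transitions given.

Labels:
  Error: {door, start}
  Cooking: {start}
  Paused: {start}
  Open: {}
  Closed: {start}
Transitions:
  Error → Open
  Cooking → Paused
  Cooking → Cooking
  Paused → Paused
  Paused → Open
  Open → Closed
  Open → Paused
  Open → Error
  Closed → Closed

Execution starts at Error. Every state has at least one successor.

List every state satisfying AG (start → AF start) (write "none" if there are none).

{Error, Cooking, Paused, Open, Closed}

States satisfying start → AF start: {Error, Cooking, Paused, Open, Closed}.
States satisfying AG (start → AF start): {Error, Cooking, Paused, Open, Closed}.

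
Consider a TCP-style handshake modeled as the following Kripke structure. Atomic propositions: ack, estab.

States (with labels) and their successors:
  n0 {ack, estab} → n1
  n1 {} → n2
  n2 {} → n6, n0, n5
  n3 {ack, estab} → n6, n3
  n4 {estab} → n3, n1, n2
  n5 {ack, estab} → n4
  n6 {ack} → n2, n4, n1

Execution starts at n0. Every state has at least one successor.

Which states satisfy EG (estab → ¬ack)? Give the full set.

States satisfying estab → ¬ack: {n1, n2, n4, n6}.
States satisfying EG (estab → ¬ack): {n1, n2, n4, n6}.

{n1, n2, n4, n6}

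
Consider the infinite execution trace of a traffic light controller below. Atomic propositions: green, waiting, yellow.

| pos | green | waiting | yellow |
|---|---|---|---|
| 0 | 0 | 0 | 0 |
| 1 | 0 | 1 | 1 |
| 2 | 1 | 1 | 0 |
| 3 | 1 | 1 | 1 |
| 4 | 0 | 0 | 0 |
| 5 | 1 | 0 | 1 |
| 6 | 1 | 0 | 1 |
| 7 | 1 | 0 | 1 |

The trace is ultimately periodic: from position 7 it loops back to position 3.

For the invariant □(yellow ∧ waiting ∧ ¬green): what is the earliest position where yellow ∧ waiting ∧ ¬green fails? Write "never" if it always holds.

At position 0 the labels are {}, so yellow ∧ waiting ∧ ¬green is false there. This is the first violation.

0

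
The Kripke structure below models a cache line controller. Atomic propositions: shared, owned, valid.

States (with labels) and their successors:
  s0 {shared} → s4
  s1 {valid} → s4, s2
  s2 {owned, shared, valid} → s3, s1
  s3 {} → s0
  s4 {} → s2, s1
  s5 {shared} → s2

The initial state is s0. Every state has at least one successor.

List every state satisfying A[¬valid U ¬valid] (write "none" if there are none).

States satisfying ¬valid: {s0, s3, s4, s5}.
States satisfying A[¬valid U ¬valid]: {s0, s3, s4, s5}.

{s0, s3, s4, s5}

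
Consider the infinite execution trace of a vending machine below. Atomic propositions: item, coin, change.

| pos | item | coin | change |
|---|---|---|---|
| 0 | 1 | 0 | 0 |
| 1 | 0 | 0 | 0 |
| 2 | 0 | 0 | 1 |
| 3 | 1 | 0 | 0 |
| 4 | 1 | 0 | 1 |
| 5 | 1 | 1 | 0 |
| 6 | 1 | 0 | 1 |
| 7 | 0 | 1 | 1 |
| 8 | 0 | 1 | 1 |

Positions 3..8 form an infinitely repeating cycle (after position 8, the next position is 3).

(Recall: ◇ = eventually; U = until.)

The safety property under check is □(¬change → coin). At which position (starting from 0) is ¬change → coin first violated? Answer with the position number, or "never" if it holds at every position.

0

At position 0 the labels are {item}, so ¬change → coin is false there. This is the first violation.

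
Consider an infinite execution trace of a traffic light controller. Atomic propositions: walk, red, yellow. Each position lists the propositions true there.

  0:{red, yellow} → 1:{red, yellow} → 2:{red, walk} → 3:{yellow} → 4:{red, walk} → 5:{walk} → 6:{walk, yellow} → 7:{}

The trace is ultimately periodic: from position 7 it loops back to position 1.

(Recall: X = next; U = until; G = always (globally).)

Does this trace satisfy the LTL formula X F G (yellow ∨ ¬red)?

Does not hold

The position after 0 is 1; F G (yellow ∨ ¬red) is false there.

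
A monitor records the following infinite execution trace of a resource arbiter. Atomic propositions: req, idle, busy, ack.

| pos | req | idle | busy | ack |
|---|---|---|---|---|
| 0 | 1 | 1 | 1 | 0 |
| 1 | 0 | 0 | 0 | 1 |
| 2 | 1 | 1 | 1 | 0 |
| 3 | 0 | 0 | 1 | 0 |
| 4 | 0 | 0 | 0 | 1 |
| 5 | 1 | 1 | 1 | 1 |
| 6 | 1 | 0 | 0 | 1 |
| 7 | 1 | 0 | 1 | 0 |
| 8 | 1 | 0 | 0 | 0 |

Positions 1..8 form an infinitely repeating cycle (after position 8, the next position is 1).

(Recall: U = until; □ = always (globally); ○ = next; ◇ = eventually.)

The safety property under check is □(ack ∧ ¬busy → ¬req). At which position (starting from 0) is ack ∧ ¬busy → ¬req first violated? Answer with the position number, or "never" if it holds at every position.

Check ack ∧ ¬busy → ¬req at each position in order: 0 ✓, 1 ✓, 2 ✓, 3 ✓, 4 ✓, 5 ✓.
At position 6 the labels are {ack, req}, so ack ∧ ¬busy → ¬req is false there. This is the first violation.

6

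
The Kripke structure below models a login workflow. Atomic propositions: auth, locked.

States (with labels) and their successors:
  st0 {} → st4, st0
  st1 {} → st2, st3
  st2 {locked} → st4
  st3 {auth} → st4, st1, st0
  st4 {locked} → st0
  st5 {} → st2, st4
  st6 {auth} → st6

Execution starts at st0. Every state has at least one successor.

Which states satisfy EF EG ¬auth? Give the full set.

{st0, st1, st2, st3, st4, st5}

States satisfying EG ¬auth: {st0, st1, st2, st4, st5}.
States satisfying EF EG ¬auth: {st0, st1, st2, st3, st4, st5}.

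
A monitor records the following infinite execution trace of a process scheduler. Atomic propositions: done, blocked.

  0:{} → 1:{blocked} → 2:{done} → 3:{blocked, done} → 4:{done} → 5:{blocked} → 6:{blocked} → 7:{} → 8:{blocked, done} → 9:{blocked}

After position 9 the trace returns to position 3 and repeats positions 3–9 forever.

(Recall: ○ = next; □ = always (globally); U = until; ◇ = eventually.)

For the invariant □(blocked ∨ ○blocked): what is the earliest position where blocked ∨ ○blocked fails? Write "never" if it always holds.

blocked ∨ ○blocked holds at every position 0..9, and those are all the positions the trace ever visits, so the invariant □(blocked ∨ ○blocked) is never violated.

never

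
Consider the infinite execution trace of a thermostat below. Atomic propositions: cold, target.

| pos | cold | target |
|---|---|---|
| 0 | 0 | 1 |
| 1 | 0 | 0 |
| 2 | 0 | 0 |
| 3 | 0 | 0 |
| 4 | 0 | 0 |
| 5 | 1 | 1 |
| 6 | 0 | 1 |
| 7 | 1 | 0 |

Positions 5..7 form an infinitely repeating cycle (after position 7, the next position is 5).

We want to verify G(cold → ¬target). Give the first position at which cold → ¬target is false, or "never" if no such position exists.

Check cold → ¬target at each position in order: 0 ✓, 1 ✓, 2 ✓, 3 ✓, 4 ✓.
At position 5 the labels are {cold, target}, so cold → ¬target is false there. This is the first violation.

5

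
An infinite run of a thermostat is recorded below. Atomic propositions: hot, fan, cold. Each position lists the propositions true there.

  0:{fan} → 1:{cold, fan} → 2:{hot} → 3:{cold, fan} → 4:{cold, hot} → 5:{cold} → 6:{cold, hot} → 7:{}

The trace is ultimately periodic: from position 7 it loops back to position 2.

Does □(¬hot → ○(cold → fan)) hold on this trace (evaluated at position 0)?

Violated

¬hot → ○(cold → fan) must hold at every position from 0 onward. It fails at position 3, so □(¬hot → ○(cold → fan)) is false.
Positions where ¬hot holds: 0, 1, 3, 5, 7.
Check ○(cold → fan) at each: 0→ok, 1→ok, 3→fails, 5→fails, 7→ok.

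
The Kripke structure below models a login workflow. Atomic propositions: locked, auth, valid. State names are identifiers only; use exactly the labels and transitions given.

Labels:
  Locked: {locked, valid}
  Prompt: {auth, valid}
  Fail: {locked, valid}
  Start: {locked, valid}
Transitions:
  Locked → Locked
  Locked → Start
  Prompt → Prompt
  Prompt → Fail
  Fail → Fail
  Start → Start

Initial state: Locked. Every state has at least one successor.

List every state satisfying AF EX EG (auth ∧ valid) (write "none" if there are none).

{Prompt}

States satisfying EX EG (auth ∧ valid): {Prompt}.
States satisfying AF EX EG (auth ∧ valid): {Prompt}.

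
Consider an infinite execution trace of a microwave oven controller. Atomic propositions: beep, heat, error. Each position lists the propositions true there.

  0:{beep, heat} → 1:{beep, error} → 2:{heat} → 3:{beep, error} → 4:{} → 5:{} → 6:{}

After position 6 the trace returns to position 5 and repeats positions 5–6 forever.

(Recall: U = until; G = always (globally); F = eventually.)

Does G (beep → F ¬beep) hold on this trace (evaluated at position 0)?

Holds

beep → F ¬beep holds at every position 0..6, and those are all positions ever visited, so G (beep → F ¬beep) holds.
Positions where beep holds: 0, 1, 3.
Check F ¬beep at each: 0→ok, 1→ok, 3→ok.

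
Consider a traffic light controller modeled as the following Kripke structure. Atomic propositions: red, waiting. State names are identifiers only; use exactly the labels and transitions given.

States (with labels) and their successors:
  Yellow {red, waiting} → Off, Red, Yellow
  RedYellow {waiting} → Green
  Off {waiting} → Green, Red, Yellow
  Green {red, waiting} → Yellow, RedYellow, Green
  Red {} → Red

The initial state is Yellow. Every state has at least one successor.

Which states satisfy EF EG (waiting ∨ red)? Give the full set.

{Yellow, RedYellow, Off, Green}

States satisfying EG (waiting ∨ red): {Yellow, RedYellow, Off, Green}.
States satisfying EF EG (waiting ∨ red): {Yellow, RedYellow, Off, Green}.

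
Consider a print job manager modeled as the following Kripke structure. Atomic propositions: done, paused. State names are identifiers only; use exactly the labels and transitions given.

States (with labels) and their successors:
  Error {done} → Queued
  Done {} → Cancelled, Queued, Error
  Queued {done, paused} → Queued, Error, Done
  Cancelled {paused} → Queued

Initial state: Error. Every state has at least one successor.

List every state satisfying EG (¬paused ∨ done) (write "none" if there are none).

{Error, Done, Queued}

States satisfying ¬paused ∨ done: {Error, Done, Queued}.
States satisfying EG (¬paused ∨ done): {Error, Done, Queued}.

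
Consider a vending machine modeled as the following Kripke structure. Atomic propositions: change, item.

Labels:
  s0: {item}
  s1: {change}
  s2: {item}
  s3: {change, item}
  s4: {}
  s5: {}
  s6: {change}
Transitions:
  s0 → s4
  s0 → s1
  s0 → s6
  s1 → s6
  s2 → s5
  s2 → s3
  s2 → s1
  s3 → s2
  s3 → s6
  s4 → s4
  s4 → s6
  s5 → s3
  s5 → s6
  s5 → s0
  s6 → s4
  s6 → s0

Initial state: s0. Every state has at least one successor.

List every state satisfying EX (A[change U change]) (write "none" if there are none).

States satisfying A[change U change]: {s1, s3, s6}.
States satisfying EX (A[change U change]): {s0, s1, s2, s3, s4, s5}.

{s0, s1, s2, s3, s4, s5}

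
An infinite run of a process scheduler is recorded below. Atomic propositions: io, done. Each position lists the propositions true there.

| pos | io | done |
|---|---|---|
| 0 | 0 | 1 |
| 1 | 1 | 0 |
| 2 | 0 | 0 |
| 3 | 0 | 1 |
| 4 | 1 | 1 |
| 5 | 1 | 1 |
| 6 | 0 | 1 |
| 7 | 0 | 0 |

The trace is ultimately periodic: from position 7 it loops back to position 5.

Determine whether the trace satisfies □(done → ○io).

done → ○io must hold at every position from 0 onward. It fails at position 5, so □(done → ○io) is false.
Positions where done holds: 0, 3, 4, 5, 6.
Check ○io at each: 0→ok, 3→ok, 4→ok, 5→fails, 6→fails.

No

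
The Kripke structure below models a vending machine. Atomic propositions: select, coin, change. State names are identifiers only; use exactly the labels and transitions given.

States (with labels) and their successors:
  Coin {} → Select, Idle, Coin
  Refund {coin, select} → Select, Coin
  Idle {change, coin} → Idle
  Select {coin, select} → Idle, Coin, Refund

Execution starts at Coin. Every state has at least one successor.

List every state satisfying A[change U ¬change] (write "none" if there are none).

States satisfying change: {Idle}.
States satisfying ¬change: {Coin, Refund, Select}.
States satisfying A[change U ¬change]: {Coin, Refund, Select}.

{Coin, Refund, Select}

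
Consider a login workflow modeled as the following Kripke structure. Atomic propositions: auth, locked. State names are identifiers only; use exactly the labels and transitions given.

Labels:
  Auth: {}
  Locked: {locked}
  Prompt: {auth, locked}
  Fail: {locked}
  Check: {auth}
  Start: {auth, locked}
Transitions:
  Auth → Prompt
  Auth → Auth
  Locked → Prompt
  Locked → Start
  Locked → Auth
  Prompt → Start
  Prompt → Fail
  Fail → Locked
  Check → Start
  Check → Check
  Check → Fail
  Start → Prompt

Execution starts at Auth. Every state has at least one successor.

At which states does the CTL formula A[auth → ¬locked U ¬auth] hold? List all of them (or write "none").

States satisfying auth → ¬locked: {Auth, Locked, Fail, Check}.
States satisfying ¬auth: {Auth, Locked, Fail}.
States satisfying A[auth → ¬locked U ¬auth]: {Auth, Locked, Fail}.

{Auth, Locked, Fail}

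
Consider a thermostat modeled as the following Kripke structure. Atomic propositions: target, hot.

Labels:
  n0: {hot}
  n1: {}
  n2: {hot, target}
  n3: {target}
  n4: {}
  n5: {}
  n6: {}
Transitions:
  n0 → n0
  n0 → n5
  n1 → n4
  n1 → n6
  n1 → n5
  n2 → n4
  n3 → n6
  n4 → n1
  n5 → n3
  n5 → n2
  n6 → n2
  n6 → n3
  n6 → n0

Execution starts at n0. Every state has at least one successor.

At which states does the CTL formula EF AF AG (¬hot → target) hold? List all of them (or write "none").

States satisfying AF AG (¬hot → target): ∅.
States satisfying EF AF AG (¬hot → target): ∅.

none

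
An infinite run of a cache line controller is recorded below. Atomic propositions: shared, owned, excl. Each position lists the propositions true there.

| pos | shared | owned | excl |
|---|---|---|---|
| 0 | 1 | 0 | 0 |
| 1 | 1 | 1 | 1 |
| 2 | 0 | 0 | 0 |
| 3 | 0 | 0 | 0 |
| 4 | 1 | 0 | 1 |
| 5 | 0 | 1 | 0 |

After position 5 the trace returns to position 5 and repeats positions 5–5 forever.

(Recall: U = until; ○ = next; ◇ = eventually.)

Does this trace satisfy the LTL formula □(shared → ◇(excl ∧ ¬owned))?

Satisfied

shared → ◇(excl ∧ ¬owned) holds at every position 0..5, and those are all positions ever visited, so □(shared → ◇(excl ∧ ¬owned)) holds.
Positions where shared holds: 0, 1, 4.
Check ◇(excl ∧ ¬owned) at each: 0→ok, 1→ok, 4→ok.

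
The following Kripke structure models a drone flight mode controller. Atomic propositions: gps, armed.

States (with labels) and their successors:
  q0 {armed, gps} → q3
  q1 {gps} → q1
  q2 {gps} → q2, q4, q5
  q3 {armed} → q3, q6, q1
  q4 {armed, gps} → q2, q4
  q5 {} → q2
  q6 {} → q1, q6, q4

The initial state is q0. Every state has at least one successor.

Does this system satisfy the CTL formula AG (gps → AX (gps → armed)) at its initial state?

States satisfying gps → AX (gps → armed): {q0, q3, q5, q6}.
States satisfying AG (gps → AX (gps → armed)): ∅.
q1 is reachable from q0 and violates gps → AX (gps → armed), so AG fails at q0.
q0 ∉ Sat(AG (gps → AX (gps → armed))).

No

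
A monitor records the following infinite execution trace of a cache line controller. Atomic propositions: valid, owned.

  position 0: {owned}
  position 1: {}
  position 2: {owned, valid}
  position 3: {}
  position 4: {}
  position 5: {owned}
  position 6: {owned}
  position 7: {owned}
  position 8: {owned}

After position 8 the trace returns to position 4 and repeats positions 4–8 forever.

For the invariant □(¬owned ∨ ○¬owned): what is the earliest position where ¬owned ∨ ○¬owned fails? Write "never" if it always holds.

Check ¬owned ∨ ○¬owned at each position in order: 0 ✓, 1 ✓, 2 ✓, 3 ✓, 4 ✓.
At position 5 the labels are {owned} and the next position 6 has {owned}, so ¬owned ∨ ○¬owned is false there. This is the first violation.

5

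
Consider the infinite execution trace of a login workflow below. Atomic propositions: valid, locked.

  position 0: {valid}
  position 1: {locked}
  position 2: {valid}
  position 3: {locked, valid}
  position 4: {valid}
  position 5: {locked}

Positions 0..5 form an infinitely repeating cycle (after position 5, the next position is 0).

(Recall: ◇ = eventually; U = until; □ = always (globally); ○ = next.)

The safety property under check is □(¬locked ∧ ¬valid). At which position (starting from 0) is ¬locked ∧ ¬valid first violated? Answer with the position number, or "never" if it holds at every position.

0

At position 0 the labels are {valid}, so ¬locked ∧ ¬valid is false there. This is the first violation.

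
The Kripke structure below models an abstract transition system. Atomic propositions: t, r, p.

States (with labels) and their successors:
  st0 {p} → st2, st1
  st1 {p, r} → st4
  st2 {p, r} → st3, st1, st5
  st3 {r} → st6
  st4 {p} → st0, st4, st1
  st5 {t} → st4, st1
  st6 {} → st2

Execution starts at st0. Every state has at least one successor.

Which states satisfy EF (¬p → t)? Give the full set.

States satisfying ¬p → t: {st0, st1, st2, st4, st5}.
States satisfying EF (¬p → t): {st0, st1, st2, st3, st4, st5, st6}.

{st0, st1, st2, st3, st4, st5, st6}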